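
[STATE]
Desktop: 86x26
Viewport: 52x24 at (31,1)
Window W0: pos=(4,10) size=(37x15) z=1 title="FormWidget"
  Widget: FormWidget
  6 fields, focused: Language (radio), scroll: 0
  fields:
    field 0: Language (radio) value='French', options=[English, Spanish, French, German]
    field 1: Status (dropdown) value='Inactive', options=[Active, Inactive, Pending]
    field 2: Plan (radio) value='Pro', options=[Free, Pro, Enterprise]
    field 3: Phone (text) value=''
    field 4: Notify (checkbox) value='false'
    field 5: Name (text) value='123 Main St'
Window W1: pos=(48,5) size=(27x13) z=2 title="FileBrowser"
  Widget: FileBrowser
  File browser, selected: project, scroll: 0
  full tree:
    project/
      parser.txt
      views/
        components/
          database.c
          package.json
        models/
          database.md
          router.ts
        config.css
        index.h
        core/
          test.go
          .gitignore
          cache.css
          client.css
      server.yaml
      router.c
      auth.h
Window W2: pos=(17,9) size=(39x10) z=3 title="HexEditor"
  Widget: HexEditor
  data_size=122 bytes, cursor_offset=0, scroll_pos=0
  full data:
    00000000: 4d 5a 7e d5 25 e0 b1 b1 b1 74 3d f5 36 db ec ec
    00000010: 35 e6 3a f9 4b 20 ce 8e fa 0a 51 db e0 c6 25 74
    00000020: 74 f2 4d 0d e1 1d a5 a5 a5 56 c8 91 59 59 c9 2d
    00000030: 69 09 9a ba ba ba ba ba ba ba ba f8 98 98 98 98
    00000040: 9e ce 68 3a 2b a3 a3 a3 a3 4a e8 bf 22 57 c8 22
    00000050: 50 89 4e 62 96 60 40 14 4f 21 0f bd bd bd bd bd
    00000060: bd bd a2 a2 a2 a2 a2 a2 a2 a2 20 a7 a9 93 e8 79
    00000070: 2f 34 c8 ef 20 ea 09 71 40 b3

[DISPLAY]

                                                    
                                                    
                                                    
                                                    
                 ┏━━━━━━━━━━━━━━━━━━━━━━━━━┓        
                 ┃ FileBrowser             ┃        
                 ┠─────────────────────────┨        
                 ┃> [-] project/           ┃        
━━━━━━━━━━━━━━━━━━━━━━━━┓ser.txt           ┃        
                        ┃ views/           ┃        
────────────────────────┨ver.yaml          ┃        
5a 7e d5 25 e0 b1 b1  b1┃ter.c             ┃        
e6 3a f9 4b 20 ce 8e  fa┃h.h               ┃        
f2 4d 0d e1 1d a5 a5  a5┃                  ┃        
09 9a ba ba ba ba ba  ba┃                  ┃        
ce 68 3a 2b a3 a3 a3  a3┃                  ┃        
89 4e 62 96 60 40 14  4f┃━━━━━━━━━━━━━━━━━━┛        
━━━━━━━━━━━━━━━━━━━━━━━━┛                           
         ┃                                          
         ┃                                          
         ┃                                          
         ┃                                          
         ┃                                          
━━━━━━━━━┛                                          


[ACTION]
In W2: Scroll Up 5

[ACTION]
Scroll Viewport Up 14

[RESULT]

                                                    
                                                    
                                                    
                                                    
                                                    
                 ┏━━━━━━━━━━━━━━━━━━━━━━━━━┓        
                 ┃ FileBrowser             ┃        
                 ┠─────────────────────────┨        
                 ┃> [-] project/           ┃        
━━━━━━━━━━━━━━━━━━━━━━━━┓ser.txt           ┃        
                        ┃ views/           ┃        
────────────────────────┨ver.yaml          ┃        
5a 7e d5 25 e0 b1 b1  b1┃ter.c             ┃        
e6 3a f9 4b 20 ce 8e  fa┃h.h               ┃        
f2 4d 0d e1 1d a5 a5  a5┃                  ┃        
09 9a ba ba ba ba ba  ba┃                  ┃        
ce 68 3a 2b a3 a3 a3  a3┃                  ┃        
89 4e 62 96 60 40 14  4f┃━━━━━━━━━━━━━━━━━━┛        
━━━━━━━━━━━━━━━━━━━━━━━━┛                           
         ┃                                          
         ┃                                          
         ┃                                          
         ┃                                          
         ┃                                          


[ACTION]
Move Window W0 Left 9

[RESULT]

                                                    
                                                    
                                                    
                                                    
                                                    
                 ┏━━━━━━━━━━━━━━━━━━━━━━━━━┓        
                 ┃ FileBrowser             ┃        
                 ┠─────────────────────────┨        
                 ┃> [-] project/           ┃        
━━━━━━━━━━━━━━━━━━━━━━━━┓ser.txt           ┃        
                        ┃ views/           ┃        
────────────────────────┨ver.yaml          ┃        
5a 7e d5 25 e0 b1 b1  b1┃ter.c             ┃        
e6 3a f9 4b 20 ce 8e  fa┃h.h               ┃        
f2 4d 0d e1 1d a5 a5  a5┃                  ┃        
09 9a ba ba ba ba ba  ba┃                  ┃        
ce 68 3a 2b a3 a3 a3  a3┃                  ┃        
89 4e 62 96 60 40 14  4f┃━━━━━━━━━━━━━━━━━━┛        
━━━━━━━━━━━━━━━━━━━━━━━━┛                           
     ┃                                              
     ┃                                              
     ┃                                              
     ┃                                              
     ┃                                              


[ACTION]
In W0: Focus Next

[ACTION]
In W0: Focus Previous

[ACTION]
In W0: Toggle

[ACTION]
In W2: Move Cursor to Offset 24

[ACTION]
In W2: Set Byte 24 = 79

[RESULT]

                                                    
                                                    
                                                    
                                                    
                                                    
                 ┏━━━━━━━━━━━━━━━━━━━━━━━━━┓        
                 ┃ FileBrowser             ┃        
                 ┠─────────────────────────┨        
                 ┃> [-] project/           ┃        
━━━━━━━━━━━━━━━━━━━━━━━━┓ser.txt           ┃        
                        ┃ views/           ┃        
────────────────────────┨ver.yaml          ┃        
5a 7e d5 25 e0 b1 b1  b1┃ter.c             ┃        
e6 3a f9 4b 20 ce 8e  79┃h.h               ┃        
f2 4d 0d e1 1d a5 a5  a5┃                  ┃        
09 9a ba ba ba ba ba  ba┃                  ┃        
ce 68 3a 2b a3 a3 a3  a3┃                  ┃        
89 4e 62 96 60 40 14  4f┃━━━━━━━━━━━━━━━━━━┛        
━━━━━━━━━━━━━━━━━━━━━━━━┛                           
     ┃                                              
     ┃                                              
     ┃                                              
     ┃                                              
     ┃                                              


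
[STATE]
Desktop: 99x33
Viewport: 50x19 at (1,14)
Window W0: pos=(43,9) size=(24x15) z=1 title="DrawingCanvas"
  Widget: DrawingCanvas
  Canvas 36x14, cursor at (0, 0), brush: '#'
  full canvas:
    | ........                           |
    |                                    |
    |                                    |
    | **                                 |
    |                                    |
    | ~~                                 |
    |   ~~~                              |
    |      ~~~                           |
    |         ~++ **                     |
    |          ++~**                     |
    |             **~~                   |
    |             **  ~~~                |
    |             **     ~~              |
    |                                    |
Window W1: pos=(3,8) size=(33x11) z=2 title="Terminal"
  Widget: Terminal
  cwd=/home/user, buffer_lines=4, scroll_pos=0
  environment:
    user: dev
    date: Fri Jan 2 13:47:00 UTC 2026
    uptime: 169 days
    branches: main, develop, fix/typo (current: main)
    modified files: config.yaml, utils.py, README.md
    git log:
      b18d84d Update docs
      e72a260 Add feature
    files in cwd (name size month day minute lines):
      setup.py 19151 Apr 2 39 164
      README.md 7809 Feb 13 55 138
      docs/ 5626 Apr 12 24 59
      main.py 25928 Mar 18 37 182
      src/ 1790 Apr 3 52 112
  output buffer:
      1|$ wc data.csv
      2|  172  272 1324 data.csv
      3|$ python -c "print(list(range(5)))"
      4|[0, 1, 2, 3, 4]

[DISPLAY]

  ┃[0, 1, 2, 3, 4]                ┃       ┃       
  ┃$ █                            ┃       ┃ **    
  ┃                               ┃       ┃       
  ┃                               ┃       ┃ ~~    
  ┗━━━━━━━━━━━━━━━━━━━━━━━━━━━━━━━┛       ┃   ~~~ 
                                          ┃      ~
                                          ┃       
                                          ┃       
                                          ┃       
                                          ┗━━━━━━━
                                                  
                                                  
                                                  
                                                  
                                                  
                                                  
                                                  
                                                  
                                                  


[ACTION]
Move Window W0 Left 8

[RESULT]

  ┃[0, 1, 2, 3, 4]                ┃               
  ┃$ █                            ┃ **            
  ┃                               ┃               
  ┃                               ┃ ~~            
  ┗━━━━━━━━━━━━━━━━━━━━━━━━━━━━━━━┛   ~~~         
                                  ┃      ~~~      
                                  ┃         ~++ **
                                  ┃          ++~**
                                  ┃             **
                                  ┗━━━━━━━━━━━━━━━
                                                  
                                                  
                                                  
                                                  
                                                  
                                                  
                                                  
                                                  
                                                  


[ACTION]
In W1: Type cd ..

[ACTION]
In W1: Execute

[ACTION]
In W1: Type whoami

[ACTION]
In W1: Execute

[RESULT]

  ┃                               ┃               
  ┃$ whoami                       ┃ **            
  ┃dev                            ┃               
  ┃$ █                            ┃ ~~            
  ┗━━━━━━━━━━━━━━━━━━━━━━━━━━━━━━━┛   ~~~         
                                  ┃      ~~~      
                                  ┃         ~++ **
                                  ┃          ++~**
                                  ┃             **
                                  ┗━━━━━━━━━━━━━━━
                                                  
                                                  
                                                  
                                                  
                                                  
                                                  
                                                  
                                                  
                                                  


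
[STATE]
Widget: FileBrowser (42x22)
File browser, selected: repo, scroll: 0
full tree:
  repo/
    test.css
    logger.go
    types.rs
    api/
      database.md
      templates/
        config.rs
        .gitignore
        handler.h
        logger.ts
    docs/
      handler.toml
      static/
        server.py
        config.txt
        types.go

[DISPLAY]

> [-] repo/                               
    test.css                              
    logger.go                             
    types.rs                              
    [+] api/                              
    [+] docs/                             
                                          
                                          
                                          
                                          
                                          
                                          
                                          
                                          
                                          
                                          
                                          
                                          
                                          
                                          
                                          
                                          


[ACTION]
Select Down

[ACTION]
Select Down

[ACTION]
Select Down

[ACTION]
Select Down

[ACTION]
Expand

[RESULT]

  [-] repo/                               
    test.css                              
    logger.go                             
    types.rs                              
  > [-] api/                              
      database.md                         
      [+] templates/                      
    [+] docs/                             
                                          
                                          
                                          
                                          
                                          
                                          
                                          
                                          
                                          
                                          
                                          
                                          
                                          
                                          


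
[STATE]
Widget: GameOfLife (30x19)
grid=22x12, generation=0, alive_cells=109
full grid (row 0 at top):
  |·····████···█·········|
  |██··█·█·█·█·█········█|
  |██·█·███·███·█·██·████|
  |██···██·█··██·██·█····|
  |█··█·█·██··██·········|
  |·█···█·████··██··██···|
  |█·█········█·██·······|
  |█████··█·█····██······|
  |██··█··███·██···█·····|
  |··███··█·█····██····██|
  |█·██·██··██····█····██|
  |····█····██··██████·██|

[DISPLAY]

Gen: 0                        
·····████···█·········        
██··█·█·█·█·█········█        
██·█·███·███·█·██·████        
██···██·█··██·██·█····        
█··█·█·██··██·········        
·█···█·████··██··██···        
█·█········█·██·······        
█████··█·█····██······        
██··█··███·██···█·····        
··███··█·█····██····██        
█·██·██··██····█····██        
····█····██··██████·██        
                              
                              
                              
                              
                              
                              


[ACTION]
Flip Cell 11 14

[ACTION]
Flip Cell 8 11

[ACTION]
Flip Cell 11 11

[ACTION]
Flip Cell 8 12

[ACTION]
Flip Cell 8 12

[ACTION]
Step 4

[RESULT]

Gen: 4                        
·█·············█······        
·█·······██···█·█·····        
█·············█·█·····        
·███···········██·····        
····████········█·····        
··█·█···█·····███·····        
·█··█····█···██·█·····        
············█·········        
···██·······█████·····        
·██··█·██··██·██······        
██···███······█·······        
······················        
                              
                              
                              
                              
                              
                              


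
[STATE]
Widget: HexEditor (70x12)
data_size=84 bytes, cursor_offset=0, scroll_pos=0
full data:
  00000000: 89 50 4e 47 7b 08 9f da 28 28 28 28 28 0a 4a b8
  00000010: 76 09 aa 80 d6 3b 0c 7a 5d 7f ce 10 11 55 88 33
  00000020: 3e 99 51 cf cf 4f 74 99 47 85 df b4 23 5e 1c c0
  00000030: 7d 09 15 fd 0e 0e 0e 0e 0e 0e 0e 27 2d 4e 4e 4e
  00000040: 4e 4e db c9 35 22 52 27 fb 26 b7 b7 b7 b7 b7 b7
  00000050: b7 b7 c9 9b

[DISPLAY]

00000000  89 50 4e 47 7b 08 9f da  28 28 28 28 28 0a 4a b8  |.PNG{...(
00000010  76 09 aa 80 d6 3b 0c 7a  5d 7f ce 10 11 55 88 33  |v....;.z]
00000020  3e 99 51 cf cf 4f 74 99  47 85 df b4 23 5e 1c c0  |>.Q..Ot.G
00000030  7d 09 15 fd 0e 0e 0e 0e  0e 0e 0e 27 2d 4e 4e 4e  |}........
00000040  4e 4e db c9 35 22 52 27  fb 26 b7 b7 b7 b7 b7 b7  |NN..5"R'.
00000050  b7 b7 c9 9b                                       |....     
                                                                      
                                                                      
                                                                      
                                                                      
                                                                      
                                                                      


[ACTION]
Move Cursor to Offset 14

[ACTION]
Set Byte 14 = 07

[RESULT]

00000000  89 50 4e 47 7b 08 9f da  28 28 28 28 28 0a 07 b8  |.PNG{...(
00000010  76 09 aa 80 d6 3b 0c 7a  5d 7f ce 10 11 55 88 33  |v....;.z]
00000020  3e 99 51 cf cf 4f 74 99  47 85 df b4 23 5e 1c c0  |>.Q..Ot.G
00000030  7d 09 15 fd 0e 0e 0e 0e  0e 0e 0e 27 2d 4e 4e 4e  |}........
00000040  4e 4e db c9 35 22 52 27  fb 26 b7 b7 b7 b7 b7 b7  |NN..5"R'.
00000050  b7 b7 c9 9b                                       |....     
                                                                      
                                                                      
                                                                      
                                                                      
                                                                      
                                                                      


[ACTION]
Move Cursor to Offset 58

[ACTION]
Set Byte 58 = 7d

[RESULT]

00000000  89 50 4e 47 7b 08 9f da  28 28 28 28 28 0a 07 b8  |.PNG{...(
00000010  76 09 aa 80 d6 3b 0c 7a  5d 7f ce 10 11 55 88 33  |v....;.z]
00000020  3e 99 51 cf cf 4f 74 99  47 85 df b4 23 5e 1c c0  |>.Q..Ot.G
00000030  7d 09 15 fd 0e 0e 0e 0e  0e 0e 7D 27 2d 4e 4e 4e  |}........
00000040  4e 4e db c9 35 22 52 27  fb 26 b7 b7 b7 b7 b7 b7  |NN..5"R'.
00000050  b7 b7 c9 9b                                       |....     
                                                                      
                                                                      
                                                                      
                                                                      
                                                                      
                                                                      


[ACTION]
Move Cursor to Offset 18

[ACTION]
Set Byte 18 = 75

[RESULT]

00000000  89 50 4e 47 7b 08 9f da  28 28 28 28 28 0a 07 b8  |.PNG{...(
00000010  76 09 75 80 d6 3b 0c 7a  5d 7f ce 10 11 55 88 33  |v.u..;.z]
00000020  3e 99 51 cf cf 4f 74 99  47 85 df b4 23 5e 1c c0  |>.Q..Ot.G
00000030  7d 09 15 fd 0e 0e 0e 0e  0e 0e 7d 27 2d 4e 4e 4e  |}........
00000040  4e 4e db c9 35 22 52 27  fb 26 b7 b7 b7 b7 b7 b7  |NN..5"R'.
00000050  b7 b7 c9 9b                                       |....     
                                                                      
                                                                      
                                                                      
                                                                      
                                                                      
                                                                      


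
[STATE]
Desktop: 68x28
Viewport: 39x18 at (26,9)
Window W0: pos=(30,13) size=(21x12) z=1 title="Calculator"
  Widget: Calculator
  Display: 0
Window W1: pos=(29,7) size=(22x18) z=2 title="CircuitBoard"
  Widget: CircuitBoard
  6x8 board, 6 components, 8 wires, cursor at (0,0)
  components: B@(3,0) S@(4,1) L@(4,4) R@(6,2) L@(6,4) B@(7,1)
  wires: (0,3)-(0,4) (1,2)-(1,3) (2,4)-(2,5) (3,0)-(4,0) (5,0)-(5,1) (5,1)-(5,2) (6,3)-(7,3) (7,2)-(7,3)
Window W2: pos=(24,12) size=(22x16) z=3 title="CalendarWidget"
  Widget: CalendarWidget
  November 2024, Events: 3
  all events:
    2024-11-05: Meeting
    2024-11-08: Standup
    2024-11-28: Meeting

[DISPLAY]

   ┠────────────────────┨              
   ┃   0 1 2 3 4 5      ┃              
   ┃0  [.]          · ─ ┃              
━━━━━━━━━━━━━━━━━━━┓    ┃              
CalendarWidget     ┃·   ┃              
───────────────────┨    ┃              
  November 2024    ┃    ┃              
o Tu We Th Fr Sa Su┃    ┃              
            1  2  3┃    ┃              
4  5*  6  7  8*  9 ┃    ┃              
1 12 13 14 15 16 17┃    ┃              
8 19 20 21 22 23 24┃    ┃              
5 26 27 28* 29 30  ┃    ┃              
                   ┃    ┃              
                   ┃·   ┃              
                   ┃━━━━┛              
                   ┃                   
                   ┃                   


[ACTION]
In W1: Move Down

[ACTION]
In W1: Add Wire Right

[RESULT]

   ┠────────────────────┨              
   ┃   0 1 2 3 4 5      ┃              
   ┃0               · ─ ┃              
━━━━━━━━━━━━━━━━━━━┓    ┃              
CalendarWidget     ┃·   ┃              
───────────────────┨    ┃              
  November 2024    ┃    ┃              
o Tu We Th Fr Sa Su┃    ┃              
            1  2  3┃    ┃              
4  5*  6  7  8*  9 ┃    ┃              
1 12 13 14 15 16 17┃    ┃              
8 19 20 21 22 23 24┃    ┃              
5 26 27 28* 29 30  ┃    ┃              
                   ┃    ┃              
                   ┃·   ┃              
                   ┃━━━━┛              
                   ┃                   
                   ┃                   


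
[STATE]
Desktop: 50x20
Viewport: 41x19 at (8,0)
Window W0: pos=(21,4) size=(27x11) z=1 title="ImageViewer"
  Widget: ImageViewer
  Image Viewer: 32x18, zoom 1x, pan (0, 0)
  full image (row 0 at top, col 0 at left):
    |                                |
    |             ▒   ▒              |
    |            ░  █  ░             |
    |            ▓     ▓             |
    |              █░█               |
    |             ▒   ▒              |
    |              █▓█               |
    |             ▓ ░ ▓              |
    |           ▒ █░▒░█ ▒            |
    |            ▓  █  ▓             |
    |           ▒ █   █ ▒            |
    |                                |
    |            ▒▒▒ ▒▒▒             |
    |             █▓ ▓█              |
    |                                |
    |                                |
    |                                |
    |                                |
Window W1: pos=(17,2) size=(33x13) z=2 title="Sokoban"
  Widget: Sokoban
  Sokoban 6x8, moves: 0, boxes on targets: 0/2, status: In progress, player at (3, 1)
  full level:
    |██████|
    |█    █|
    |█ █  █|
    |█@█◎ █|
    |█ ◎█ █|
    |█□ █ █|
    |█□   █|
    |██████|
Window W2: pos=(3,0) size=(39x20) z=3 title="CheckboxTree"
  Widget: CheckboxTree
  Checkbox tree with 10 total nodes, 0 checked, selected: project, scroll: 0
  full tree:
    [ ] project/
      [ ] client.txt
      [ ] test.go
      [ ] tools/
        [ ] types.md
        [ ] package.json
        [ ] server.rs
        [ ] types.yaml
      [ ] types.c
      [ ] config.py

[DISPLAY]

━━━━━━━━━━━━━━━━━━━━━━━━━━━━━━━━━┓       
ckboxTree                        ┃       
─────────────────────────────────┨━━━━━━━
 project/                        ┃       
 ] client.txt                    ┃───────
 ] test.go                       ┃       
 ] tools/                        ┃       
 [ ] types.md                    ┃       
 [ ] package.json                ┃       
 [ ] server.rs                   ┃       
 [ ] types.yaml                  ┃       
 ] types.c                       ┃       
 ] config.py                     ┃       
                                 ┃       
                                 ┃━━━━━━━
                                 ┃       
                                 ┃       
                                 ┃       
                                 ┃       


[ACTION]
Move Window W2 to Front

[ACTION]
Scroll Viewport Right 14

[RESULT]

━━━━━━━━━━━━━━━━━━━━━━━━━━━━━━━━┓        
kboxTree                        ┃        
────────────────────────────────┨━━━━━━━┓
project/                        ┃       ┃
] client.txt                    ┃───────┨
] test.go                       ┃       ┃
] tools/                        ┃       ┃
[ ] types.md                    ┃       ┃
[ ] package.json                ┃       ┃
[ ] server.rs                   ┃       ┃
[ ] types.yaml                  ┃       ┃
] types.c                       ┃       ┃
] config.py                     ┃       ┃
                                ┃       ┃
                                ┃━━━━━━━┛
                                ┃        
                                ┃        
                                ┃        
                                ┃        


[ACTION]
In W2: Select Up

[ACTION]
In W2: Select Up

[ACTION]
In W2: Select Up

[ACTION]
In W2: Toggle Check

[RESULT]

━━━━━━━━━━━━━━━━━━━━━━━━━━━━━━━━┓        
kboxTree                        ┃        
────────────────────────────────┨━━━━━━━┓
project/                        ┃       ┃
] client.txt                    ┃───────┨
] test.go                       ┃       ┃
] tools/                        ┃       ┃
[x] types.md                    ┃       ┃
[x] package.json                ┃       ┃
[x] server.rs                   ┃       ┃
[x] types.yaml                  ┃       ┃
] types.c                       ┃       ┃
] config.py                     ┃       ┃
                                ┃       ┃
                                ┃━━━━━━━┛
                                ┃        
                                ┃        
                                ┃        
                                ┃        


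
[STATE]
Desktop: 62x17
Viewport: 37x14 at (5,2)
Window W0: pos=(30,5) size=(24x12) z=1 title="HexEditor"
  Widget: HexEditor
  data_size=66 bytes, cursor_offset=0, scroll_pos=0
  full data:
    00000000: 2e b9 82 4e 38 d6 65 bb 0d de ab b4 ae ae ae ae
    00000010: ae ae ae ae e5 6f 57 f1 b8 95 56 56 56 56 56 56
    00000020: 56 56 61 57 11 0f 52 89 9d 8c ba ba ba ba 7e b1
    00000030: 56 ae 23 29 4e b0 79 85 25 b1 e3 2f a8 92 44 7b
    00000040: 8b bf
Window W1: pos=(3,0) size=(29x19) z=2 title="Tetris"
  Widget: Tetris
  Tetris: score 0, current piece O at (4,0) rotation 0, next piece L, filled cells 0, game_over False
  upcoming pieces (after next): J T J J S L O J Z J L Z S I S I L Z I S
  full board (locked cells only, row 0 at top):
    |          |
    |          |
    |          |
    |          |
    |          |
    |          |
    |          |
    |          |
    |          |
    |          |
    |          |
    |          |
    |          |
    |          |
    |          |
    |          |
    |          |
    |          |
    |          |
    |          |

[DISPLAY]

──────────────────────────┨          
         │Next:           ┃          
         │  ▒             ┃          
         │▒▒▒             ┃━━━━━━━━━━
         │                ┃HexEditor 
         │                ┃──────────
         │                ┃0000000  2
         │Score:          ┃0000010  a
         │0               ┃0000020  5
         │                ┃0000030  5
         │                ┃0000040  8
         │                ┃          
         │                ┃          
         │                ┃          


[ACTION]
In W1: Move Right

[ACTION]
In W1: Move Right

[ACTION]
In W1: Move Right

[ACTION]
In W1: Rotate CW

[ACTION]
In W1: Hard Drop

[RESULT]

──────────────────────────┨          
         │Next:           ┃          
         │█               ┃          
         │███             ┃━━━━━━━━━━
         │                ┃HexEditor 
         │                ┃──────────
         │                ┃0000000  2
         │Score:          ┃0000010  a
         │0               ┃0000020  5
         │                ┃0000030  5
         │                ┃0000040  8
         │                ┃          
         │                ┃          
         │                ┃          


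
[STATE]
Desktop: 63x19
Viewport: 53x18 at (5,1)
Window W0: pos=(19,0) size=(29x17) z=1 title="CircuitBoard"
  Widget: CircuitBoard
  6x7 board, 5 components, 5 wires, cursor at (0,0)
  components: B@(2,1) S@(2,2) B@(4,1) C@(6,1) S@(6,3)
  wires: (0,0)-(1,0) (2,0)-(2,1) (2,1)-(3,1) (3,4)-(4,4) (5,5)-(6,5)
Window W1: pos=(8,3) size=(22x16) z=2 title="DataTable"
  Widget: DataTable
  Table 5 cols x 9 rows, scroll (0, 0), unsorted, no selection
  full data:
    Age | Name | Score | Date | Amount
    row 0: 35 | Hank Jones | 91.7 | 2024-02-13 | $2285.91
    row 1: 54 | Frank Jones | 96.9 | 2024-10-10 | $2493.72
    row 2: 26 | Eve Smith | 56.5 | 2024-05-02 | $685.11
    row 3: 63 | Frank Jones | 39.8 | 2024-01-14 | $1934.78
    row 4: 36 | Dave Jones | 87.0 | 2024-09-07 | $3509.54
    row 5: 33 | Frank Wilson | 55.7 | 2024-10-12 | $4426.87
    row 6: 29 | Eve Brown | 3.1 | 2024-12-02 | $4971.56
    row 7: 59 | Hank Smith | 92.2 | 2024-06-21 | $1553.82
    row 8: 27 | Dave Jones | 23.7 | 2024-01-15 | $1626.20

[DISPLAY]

              ┃ CircuitBoard              ┃          
              ┠───────────────────────────┨          
   ┏━━━━━━━━━━━━━━━━━━━━┓ 4 5             ┃          
   ┃ DataTable          ┃                 ┃          
   ┠────────────────────┨                 ┃          
   ┃Age│Name        │Sco┃                 ┃          
   ┃───┼────────────┼───┃                 ┃          
   ┃35 │Hank Jones  │91.┃  S              ┃          
   ┃54 │Frank Jones │96.┃                 ┃          
   ┃26 │Eve Smith   │56.┃          ·      ┃          
   ┃63 │Frank Jones │39.┃          │      ┃          
   ┃36 │Dave Jones  │87.┃          ·      ┃          
   ┃33 │Frank Wilson│55.┃                 ┃          
   ┃29 │Eve Brown   │3.1┃              ·  ┃          
   ┃59 │Hank Smith  │92.┃              │  ┃          
   ┃27 │Dave Jones  │23.┃━━━━━━━━━━━━━━━━━┛          
   ┃                    ┃                            
   ┗━━━━━━━━━━━━━━━━━━━━┛                            


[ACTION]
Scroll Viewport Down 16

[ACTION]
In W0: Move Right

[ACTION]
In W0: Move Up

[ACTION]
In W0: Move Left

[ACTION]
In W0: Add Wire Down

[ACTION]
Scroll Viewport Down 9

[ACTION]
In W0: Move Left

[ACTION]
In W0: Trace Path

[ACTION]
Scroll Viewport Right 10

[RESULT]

         ┃ CircuitBoard              ┃               
         ┠───────────────────────────┨               
━━━━━━━━━━━━━━━━━━━┓ 4 5             ┃               
DataTable          ┃                 ┃               
───────────────────┨                 ┃               
ge│Name        │Sco┃                 ┃               
──┼────────────┼───┃                 ┃               
5 │Hank Jones  │91.┃  S              ┃               
4 │Frank Jones │96.┃                 ┃               
6 │Eve Smith   │56.┃          ·      ┃               
3 │Frank Jones │39.┃          │      ┃               
6 │Dave Jones  │87.┃          ·      ┃               
3 │Frank Wilson│55.┃                 ┃               
9 │Eve Brown   │3.1┃              ·  ┃               
9 │Hank Smith  │92.┃              │  ┃               
7 │Dave Jones  │23.┃━━━━━━━━━━━━━━━━━┛               
                   ┃                                 
━━━━━━━━━━━━━━━━━━━┛                                 


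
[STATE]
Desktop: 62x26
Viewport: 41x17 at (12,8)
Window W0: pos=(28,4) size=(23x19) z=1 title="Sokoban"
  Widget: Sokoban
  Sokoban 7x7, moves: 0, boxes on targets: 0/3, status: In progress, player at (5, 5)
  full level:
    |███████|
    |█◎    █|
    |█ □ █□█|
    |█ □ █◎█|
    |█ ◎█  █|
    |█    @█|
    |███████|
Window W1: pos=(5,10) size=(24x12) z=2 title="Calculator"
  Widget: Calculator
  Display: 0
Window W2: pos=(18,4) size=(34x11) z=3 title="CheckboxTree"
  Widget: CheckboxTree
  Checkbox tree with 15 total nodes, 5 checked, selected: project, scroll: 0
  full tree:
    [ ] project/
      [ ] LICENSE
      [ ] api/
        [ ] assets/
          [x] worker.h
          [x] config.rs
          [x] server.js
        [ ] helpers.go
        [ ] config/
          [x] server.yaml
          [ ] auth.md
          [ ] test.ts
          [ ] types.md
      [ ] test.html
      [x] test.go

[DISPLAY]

      ┃   [ ] LICENSE                  ┃ 
      ┃   [-] api/                     ┃ 
━━━━━━┃     [x] assets/                ┃ 
lator ┃       [x] worker.h             ┃ 
──────┃       [x] config.rs            ┃ 
      ┃       [x] server.js            ┃ 
──┬───┗━━━━━━━━━━━━━━━━━━━━━━━━━━━━━━━━┛ 
8 │ 9 │ ÷ │     ┃                     ┃  
──┼───┼───┤     ┃                     ┃  
5 │ 6 │ × │     ┃                     ┃  
──┼───┼───┤     ┃                     ┃  
2 │ 3 │ - │     ┃                     ┃  
──┴───┴───┘     ┃                     ┃  
━━━━━━━━━━━━━━━━┛                     ┃  
                ┗━━━━━━━━━━━━━━━━━━━━━┛  
                                         
                                         


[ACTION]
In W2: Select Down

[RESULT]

      ┃>  [ ] LICENSE                  ┃ 
      ┃   [-] api/                     ┃ 
━━━━━━┃     [x] assets/                ┃ 
lator ┃       [x] worker.h             ┃ 
──────┃       [x] config.rs            ┃ 
      ┃       [x] server.js            ┃ 
──┬───┗━━━━━━━━━━━━━━━━━━━━━━━━━━━━━━━━┛ 
8 │ 9 │ ÷ │     ┃                     ┃  
──┼───┼───┤     ┃                     ┃  
5 │ 6 │ × │     ┃                     ┃  
──┼───┼───┤     ┃                     ┃  
2 │ 3 │ - │     ┃                     ┃  
──┴───┴───┘     ┃                     ┃  
━━━━━━━━━━━━━━━━┛                     ┃  
                ┗━━━━━━━━━━━━━━━━━━━━━┛  
                                         
                                         


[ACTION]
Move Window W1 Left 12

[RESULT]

      ┃>  [ ] LICENSE                  ┃ 
      ┃   [-] api/                     ┃ 
━━━━━━┃     [x] assets/                ┃ 
      ┃       [x] worker.h             ┃ 
──────┃       [x] config.rs            ┃ 
      ┃       [x] server.js            ┃ 
─┬───┐┗━━━━━━━━━━━━━━━━━━━━━━━━━━━━━━━━┛ 
 │ ÷ │     ┃    ┃                     ┃  
─┼───┤     ┃    ┃                     ┃  
 │ × │     ┃    ┃                     ┃  
─┼───┤     ┃    ┃                     ┃  
 │ - │     ┃    ┃                     ┃  
─┴───┘     ┃    ┃                     ┃  
━━━━━━━━━━━┛    ┃                     ┃  
                ┗━━━━━━━━━━━━━━━━━━━━━┛  
                                         
                                         
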